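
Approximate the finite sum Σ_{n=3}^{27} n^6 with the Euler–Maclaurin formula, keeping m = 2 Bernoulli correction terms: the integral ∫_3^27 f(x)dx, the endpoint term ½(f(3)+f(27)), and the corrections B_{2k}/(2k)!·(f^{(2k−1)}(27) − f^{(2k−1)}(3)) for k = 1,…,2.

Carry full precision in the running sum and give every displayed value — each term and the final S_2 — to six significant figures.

S_2 ≈ 1.69522e+09

∫_3^27 x^6 dx evaluates to 1.49434e+09.
Boundary: ½(f(3) + f(27)) = ½(729.000 + 3.87420e+08) = 1.93711e+08.
Running total after boundary: 1.68805e+09.
Correction k=1: B_{2}/2! · (f^{(1)}(27) − f^{(1)}(3)) = 1/12 · (8.60934e+07 − 1458.00) = 7.17433e+06.
After k=1: 1.69522e+09.
Correction k=2: B_{4}/4! · (f^{(3)}(27) − f^{(3)}(3)) = −1/720 · (2.36196e+06 − 3240.00) = -3276.00.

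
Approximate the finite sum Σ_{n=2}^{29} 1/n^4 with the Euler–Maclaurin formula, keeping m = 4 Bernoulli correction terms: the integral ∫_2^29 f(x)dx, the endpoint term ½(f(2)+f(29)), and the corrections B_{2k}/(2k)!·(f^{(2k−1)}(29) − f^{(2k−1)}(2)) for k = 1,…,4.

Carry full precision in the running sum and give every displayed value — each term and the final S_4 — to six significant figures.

∫_2^29 1/x^4 dx evaluates to 0.0416530.
Boundary: ½(f(2) + f(29)) = ½(0.0625000 + 1.41387e-06) = 0.0312507.
So far: 0.0729037.
Correction k=1: B_{2}/2! · (f^{(1)}(29) − f^{(1)}(2)) = 1/12 · (-1.95016e-07 − (-0.125000)) = 0.0104167.
Partial sum through k=1: 0.0833204.
Correction k=2: B_{4}/4! · (f^{(3)}(29) − f^{(3)}(2)) = −1/720 · (-6.95657e-09 − (-0.937500)) = -0.00130208.
Partial sum through k=2: 0.0820183.
Correction k=3: B_{6}/6! · (f^{(5)}(29) − f^{(5)}(2)) = 1/30240 · (-4.63220e-10 − (-13.1250)) = 0.000434028.
Partial sum through k=3: 0.0824523.
Correction k=4: B_{8}/8! · (f^{(7)}(29) − f^{(7)}(2)) = −1/1209600 · (-4.95717e-11 − (-295.312)) = -0.000244141.

S_4 ≈ 0.0822082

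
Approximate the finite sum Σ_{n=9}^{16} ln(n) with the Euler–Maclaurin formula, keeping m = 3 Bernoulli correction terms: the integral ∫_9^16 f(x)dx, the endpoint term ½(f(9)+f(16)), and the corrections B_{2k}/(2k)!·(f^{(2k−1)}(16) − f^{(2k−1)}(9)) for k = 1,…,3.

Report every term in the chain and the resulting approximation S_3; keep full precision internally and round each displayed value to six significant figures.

S_3 ≈ 20.0673

The integral term ∫_9^16 ln(x) dx = 17.5864.
Endpoint term: (f(9) + f(16))/2 = (2.19722 + 2.77259)/2 = 2.48491.
So far: 20.0713.
k=1: B_{2}/(2)! × [f^{(1)}(16) − f^{(1)}(9)] = 1/12 × (0.0625000 − 0.111111) = -0.00405093.
After k=1: 20.0673.
k=2: B_{4}/(4)! × [f^{(3)}(16) − f^{(3)}(9)] = −1/720 × (0.000488281 − 0.00274348) = 3.13223e-06.
After k=2: 20.0673.
k=3: B_{6}/(6)! × [f^{(5)}(16) − f^{(5)}(9)] = 1/30240 × (2.28882e-05 − 0.000406442) = -1.26837e-08.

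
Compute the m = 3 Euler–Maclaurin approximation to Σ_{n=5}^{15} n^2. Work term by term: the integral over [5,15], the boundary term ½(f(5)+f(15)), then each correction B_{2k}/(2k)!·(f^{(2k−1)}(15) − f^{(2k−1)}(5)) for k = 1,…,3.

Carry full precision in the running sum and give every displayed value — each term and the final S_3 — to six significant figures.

∫_5^15 x^2 dx evaluates to 1083.33.
Endpoint term: (f(5) + f(15))/2 = (25.0000 + 225.000)/2 = 125.000.
Running total after boundary: 1208.33.
k=1: B_{2}/(2)! × [f^{(1)}(15) − f^{(1)}(5)] = 1/12 × (30.0000 − 10.0000) = 1.66667.
After k=1: 1210.00.
k=2: B_{4}/(4)! × [f^{(3)}(15) − f^{(3)}(5)] = −1/720 × (0.00000 − 0.00000) = 0.00000.
After k=2: 1210.00.
k=3: B_{6}/(6)! × [f^{(5)}(15) − f^{(5)}(5)] = 1/30240 × (0.00000 − 0.00000) = 0.00000.

S_3 ≈ 1210.00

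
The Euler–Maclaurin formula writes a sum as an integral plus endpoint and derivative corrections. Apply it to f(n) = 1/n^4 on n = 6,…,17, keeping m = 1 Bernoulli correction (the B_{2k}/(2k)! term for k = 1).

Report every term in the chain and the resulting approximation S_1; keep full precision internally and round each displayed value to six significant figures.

S_1 ≈ 0.00190978

Integral: ∫_6^17 1/x^4 dx = 0.00147536.
Endpoint term: (f(6) + f(17))/2 = (0.000771605 + 1.19730e-05)/2 = 0.000391789.
Running total after boundary: 0.00186715.
Correction k=1: B_{2}/2! · (f^{(1)}(17) − f^{(1)}(6)) = 1/12 · (-2.81719e-06 − (-0.000514403)) = 4.26322e-05.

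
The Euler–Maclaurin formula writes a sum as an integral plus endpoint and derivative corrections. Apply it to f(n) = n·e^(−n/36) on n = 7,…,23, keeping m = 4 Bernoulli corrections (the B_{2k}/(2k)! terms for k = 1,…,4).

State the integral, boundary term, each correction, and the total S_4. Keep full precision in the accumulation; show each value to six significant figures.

The integral term ∫_7^23 x·e^(−x/36) dx = 153.242.
½[f(7) + f(23)] = ½[5.76304 + 12.1412] = 8.95213.
Running total after boundary: 162.194.
Order-1 term: 1/12 · (0.190623 − 0.663207) = -0.0393820.
After k=1: 162.154.
Order-2 term: −1/720 · (0.000961713 − 0.00178225) = 1.13963e-06.
After k=2: 162.154.
Order-3 term: 1/30240 · (1.37063e-06 − 2.35552e-06) = -3.25691e-11.
After k=3: 162.154.
Order-4 term: −1/1209600 · (1.54260e-09 − 2.57396e-09) = 8.52652e-16.

S_4 ≈ 162.154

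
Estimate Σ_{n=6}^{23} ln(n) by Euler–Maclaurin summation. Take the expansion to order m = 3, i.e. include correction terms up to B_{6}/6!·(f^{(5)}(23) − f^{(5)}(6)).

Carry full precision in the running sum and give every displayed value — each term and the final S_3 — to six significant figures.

S_3 ≈ 46.8192

The integral term ∫_6^23 ln(x) dx = 44.3658.
Endpoint term: (f(6) + f(23))/2 = (1.79176 + 3.13549)/2 = 2.46363.
Running total after boundary: 46.8294.
Order-1 term: 1/12 · (0.0434783 − 0.166667) = -0.0102657.
Partial sum through k=1: 46.8192.
Order-2 term: −1/720 · (0.000164379 − 0.00925926) = 1.26318e-05.
Partial sum through k=2: 46.8192.
Order-3 term: 1/30240 · (3.72883e-06 − 0.00308642) = -1.01941e-07.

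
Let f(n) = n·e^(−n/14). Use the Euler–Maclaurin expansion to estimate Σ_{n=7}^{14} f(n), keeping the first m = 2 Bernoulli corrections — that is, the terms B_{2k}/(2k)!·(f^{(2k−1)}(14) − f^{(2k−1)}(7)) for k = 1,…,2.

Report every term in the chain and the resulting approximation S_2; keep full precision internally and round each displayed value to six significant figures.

The integral term ∫_7^14 x·e^(−x/14) dx = 34.1113.
Boundary: ½(f(7) + f(14)) = ½(4.24571 + 5.15031) = 4.69801.
So far: 38.8093.
k=1: B_{2}/(2)! × [f^{(1)}(14) − f^{(1)}(7)] = 1/12 × (0.00000 − 0.303265) = -0.0252721.
Running total after k=1: 38.7840.
k=2: B_{4}/(4)! × [f^{(3)}(14) − f^{(3)}(7)] = −1/720 × (0.00375387 − 0.00773636) = 5.53123e-06.

S_2 ≈ 38.7840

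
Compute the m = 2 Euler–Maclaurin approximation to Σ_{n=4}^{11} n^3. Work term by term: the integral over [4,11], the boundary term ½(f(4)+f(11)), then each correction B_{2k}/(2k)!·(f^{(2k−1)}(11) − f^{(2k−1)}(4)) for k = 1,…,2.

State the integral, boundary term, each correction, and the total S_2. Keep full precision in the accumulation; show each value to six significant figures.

S_2 ≈ 4320.00

∫_4^11 x^3 dx evaluates to 3596.25.
Endpoint term: (f(4) + f(11))/2 = (64.0000 + 1331.00)/2 = 697.500.
So far: 4293.75.
Correction k=1: B_{2}/2! · (f^{(1)}(11) − f^{(1)}(4)) = 1/12 · (363.000 − 48.0000) = 26.2500.
Running total after k=1: 4320.00.
Correction k=2: B_{4}/4! · (f^{(3)}(11) − f^{(3)}(4)) = −1/720 · (6.00000 − 6.00000) = 0.00000.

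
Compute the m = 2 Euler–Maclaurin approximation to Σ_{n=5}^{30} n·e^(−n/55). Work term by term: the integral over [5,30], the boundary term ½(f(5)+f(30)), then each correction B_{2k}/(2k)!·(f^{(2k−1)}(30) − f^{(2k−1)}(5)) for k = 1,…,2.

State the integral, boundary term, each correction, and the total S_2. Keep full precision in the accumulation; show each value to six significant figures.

Integral: ∫_5^30 x·e^(−x/55) dx = 303.704.
Endpoint term: (f(5) + f(30))/2 = (4.56550 + 17.3873)/2 = 10.9764.
So far: 314.680.
Correction k=1: B_{2}/2! · (f^{(1)}(30) − f^{(1)}(5)) = 1/12 · (0.263445 − 0.830092) = -0.0472206.
After k=1: 314.633.
Correction k=2: B_{4}/4! · (f^{(3)}(30) − f^{(3)}(5)) = −1/720 · (0.000470281 − 0.000878113) = 5.66433e-07.

S_2 ≈ 314.633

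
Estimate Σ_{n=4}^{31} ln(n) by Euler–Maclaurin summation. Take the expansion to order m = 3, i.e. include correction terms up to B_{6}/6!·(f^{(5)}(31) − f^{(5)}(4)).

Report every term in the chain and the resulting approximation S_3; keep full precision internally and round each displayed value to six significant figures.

S_3 ≈ 76.3005

The integral term ∫_4^31 ln(x) dx = 73.9084.
½[f(4) + f(31)] = ½[1.38629 + 3.43399] = 2.41014.
So far: 76.3186.
k=1: B_{2}/(2)! × [f^{(1)}(31) − f^{(1)}(4)] = 1/12 × (0.0322581 − 0.250000) = -0.0181452.
After k=1: 76.3004.
k=2: B_{4}/(4)! × [f^{(3)}(31) − f^{(3)}(4)] = −1/720 × (6.71344e-05 − 0.0312500) = 4.33095e-05.
After k=2: 76.3005.
k=3: B_{6}/(6)! × [f^{(5)}(31) − f^{(5)}(4)] = 1/30240 × (8.38306e-07 − 0.0234375) = -7.75022e-07.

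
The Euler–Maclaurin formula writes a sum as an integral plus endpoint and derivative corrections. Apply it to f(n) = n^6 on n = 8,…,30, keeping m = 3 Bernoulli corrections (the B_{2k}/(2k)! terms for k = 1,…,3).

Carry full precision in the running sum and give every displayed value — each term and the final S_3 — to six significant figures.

S_3 ≈ 3.50075e+09

∫_8^30 x^6 dx evaluates to 3.12399e+09.
Boundary: ½(f(8) + f(30)) = ½(262144 + 7.29000e+08) = 3.64631e+08.
Integral + boundary = 3.48862e+09.
Order-1 term: 1/12 · (1.45800e+08 − 196608) = 1.21336e+07.
After k=1: 3.50075e+09.
Order-2 term: −1/720 · (3.24000e+06 − 61440.0) = -4414.67.
After k=2: 3.50075e+09.
Order-3 term: 1/30240 · (21600.0 − 5760.00) = 0.523810.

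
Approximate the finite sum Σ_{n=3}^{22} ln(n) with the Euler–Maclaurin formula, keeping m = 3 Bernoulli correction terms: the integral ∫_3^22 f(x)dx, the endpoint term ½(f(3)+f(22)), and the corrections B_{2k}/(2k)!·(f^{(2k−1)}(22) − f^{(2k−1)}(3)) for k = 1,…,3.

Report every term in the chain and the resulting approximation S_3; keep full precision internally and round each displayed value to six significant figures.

S_3 ≈ 47.7780

Integral: ∫_3^22 ln(x) dx = 45.7071.
Endpoint term: (f(3) + f(22))/2 = (1.09861 + 3.09104)/2 = 2.09483.
Running total after boundary: 47.8019.
k=1: B_{2}/(2)! × [f^{(1)}(22) − f^{(1)}(3)] = 1/12 × (0.0454545 − 0.333333) = -0.0239899.
After k=1: 47.7779.
k=2: B_{4}/(4)! × [f^{(3)}(22) − f^{(3)}(3)] = −1/720 × (0.000187829 − 0.0740741) = 0.000102620.
After k=2: 47.7780.
k=3: B_{6}/(6)! × [f^{(5)}(22) − f^{(5)}(3)] = 1/30240 × (4.65691e-06 − 0.0987654) = -3.26590e-06.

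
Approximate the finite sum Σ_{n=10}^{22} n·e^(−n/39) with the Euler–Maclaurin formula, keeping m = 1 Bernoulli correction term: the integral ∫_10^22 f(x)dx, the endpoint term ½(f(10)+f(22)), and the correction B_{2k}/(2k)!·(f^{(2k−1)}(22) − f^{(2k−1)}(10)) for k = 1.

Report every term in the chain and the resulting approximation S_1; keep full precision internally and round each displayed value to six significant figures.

Integral: ∫_10^22 x·e^(−x/39) dx = 125.436.
Endpoint term: (f(10) + f(22))/2 = (7.73824 + 12.5151)/2 = 10.1267.
So far: 135.562.
Correction k=1: B_{2}/2! · (f^{(1)}(22) − f^{(1)}(10)) = 1/12 · (0.247969 − 0.575408) = -0.0272866.

S_1 ≈ 135.535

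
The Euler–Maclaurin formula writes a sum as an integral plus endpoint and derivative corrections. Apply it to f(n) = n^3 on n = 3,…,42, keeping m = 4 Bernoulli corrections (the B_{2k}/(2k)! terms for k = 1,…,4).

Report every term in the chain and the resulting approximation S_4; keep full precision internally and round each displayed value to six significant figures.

∫_3^42 x^3 dx evaluates to 777904.
Endpoint term: (f(3) + f(42))/2 = (27.0000 + 74088.0)/2 = 37057.5.
Running total after boundary: 814961.
Correction k=1: B_{2}/2! · (f^{(1)}(42) − f^{(1)}(3)) = 1/12 · (5292.00 − 27.0000) = 438.750.
Partial sum through k=1: 815400.
Correction k=2: B_{4}/4! · (f^{(3)}(42) − f^{(3)}(3)) = −1/720 · (6.00000 − 6.00000) = 0.00000.
Partial sum through k=2: 815400.
Correction k=3: B_{6}/6! · (f^{(5)}(42) − f^{(5)}(3)) = 1/30240 · (0.00000 − 0.00000) = 0.00000.
Partial sum through k=3: 815400.
Correction k=4: B_{8}/8! · (f^{(7)}(42) − f^{(7)}(3)) = −1/1209600 · (0.00000 − 0.00000) = 0.00000.

S_4 ≈ 815400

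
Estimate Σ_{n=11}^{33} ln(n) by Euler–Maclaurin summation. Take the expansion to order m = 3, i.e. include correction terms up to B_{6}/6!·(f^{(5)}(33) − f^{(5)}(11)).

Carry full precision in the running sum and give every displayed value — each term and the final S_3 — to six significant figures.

Integral: ∫_11^33 ln(x) dx = 67.0079.
Boundary: ½(f(11) + f(33)) = ½(2.39790 + 3.49651) = 2.94720.
So far: 69.9551.
Order-1 term: 1/12 · (0.0303030 − 0.0909091) = -0.00505051.
Partial sum through k=1: 69.9501.
Order-2 term: −1/720 · (5.56529e-05 − 0.00150263) = 2.00969e-06.
Partial sum through k=2: 69.9501.
Order-3 term: 1/30240 · (6.13256e-07 − 0.000149021) = -4.90767e-09.

S_3 ≈ 69.9501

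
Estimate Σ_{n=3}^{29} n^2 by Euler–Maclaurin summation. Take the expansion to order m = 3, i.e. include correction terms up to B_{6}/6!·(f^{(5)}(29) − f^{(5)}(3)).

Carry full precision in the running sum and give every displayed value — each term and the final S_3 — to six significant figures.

S_3 ≈ 8550.00

Integral: ∫_3^29 x^2 dx = 8120.67.
Boundary: ½(f(3) + f(29)) = ½(9.00000 + 841.000) = 425.000.
So far: 8545.67.
Correction k=1: B_{2}/2! · (f^{(1)}(29) − f^{(1)}(3)) = 1/12 · (58.0000 − 6.00000) = 4.33333.
Partial sum through k=1: 8550.00.
Correction k=2: B_{4}/4! · (f^{(3)}(29) − f^{(3)}(3)) = −1/720 · (0.00000 − 0.00000) = 0.00000.
Partial sum through k=2: 8550.00.
Correction k=3: B_{6}/6! · (f^{(5)}(29) − f^{(5)}(3)) = 1/30240 · (0.00000 − 0.00000) = 0.00000.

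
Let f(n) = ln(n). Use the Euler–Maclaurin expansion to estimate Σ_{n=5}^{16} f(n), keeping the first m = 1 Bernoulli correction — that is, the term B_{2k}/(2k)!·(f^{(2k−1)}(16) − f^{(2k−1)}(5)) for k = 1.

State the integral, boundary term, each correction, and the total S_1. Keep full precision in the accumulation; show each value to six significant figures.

S_1 ≈ 27.4938

The integral term ∫_5^16 ln(x) dx = 25.3142.
½[f(5) + f(16)] = ½[1.60944 + 2.77259] = 2.19101.
Running total after boundary: 27.5052.
k=1: B_{2}/(2)! × [f^{(1)}(16) − f^{(1)}(5)] = 1/12 × (0.0625000 − 0.200000) = -0.0114583.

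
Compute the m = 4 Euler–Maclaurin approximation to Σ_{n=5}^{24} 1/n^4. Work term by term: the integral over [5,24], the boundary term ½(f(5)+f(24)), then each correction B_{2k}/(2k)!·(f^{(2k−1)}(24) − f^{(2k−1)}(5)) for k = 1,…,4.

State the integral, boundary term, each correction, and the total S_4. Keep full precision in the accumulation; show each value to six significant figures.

The integral term ∫_5^24 1/x^4 dx = 0.00264255.
Endpoint term: (f(5) + f(24))/2 = (0.00160000 + 3.01408e-06)/2 = 0.000801507.
Integral + boundary = 0.00344406.
k=1: B_{2}/(2)! × [f^{(1)}(24) − f^{(1)}(5)] = 1/12 × (-5.02347e-07 − (-0.00128000)) = 0.000106625.
Running total after k=1: 0.00355069.
k=2: B_{4}/(4)! × [f^{(3)}(24) − f^{(3)}(5)] = −1/720 × (-2.61639e-08 − (-0.00153600)) = -2.13330e-06.
Running total after k=2: 0.00354855.
k=3: B_{6}/(6)! × [f^{(5)}(24) − f^{(5)}(5)] = 1/30240 × (-2.54371e-09 − (-0.00344064)) = 1.13778e-07.
Running total after k=3: 0.00354867.
k=4: B_{8}/(8)! × [f^{(7)}(24) − f^{(7)}(5)] = −1/1209600 × (-3.97455e-10 − (-0.0123863)) = -1.02400e-08.

S_4 ≈ 0.00354866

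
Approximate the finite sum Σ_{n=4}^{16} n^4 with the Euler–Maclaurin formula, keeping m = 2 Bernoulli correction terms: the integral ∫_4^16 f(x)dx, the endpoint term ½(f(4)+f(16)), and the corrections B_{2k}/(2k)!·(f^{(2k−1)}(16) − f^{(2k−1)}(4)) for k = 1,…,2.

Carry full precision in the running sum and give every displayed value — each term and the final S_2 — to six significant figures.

Integral: ∫_4^16 x^4 dx = 209510.
Endpoint term: (f(4) + f(16))/2 = (256.000 + 65536.0)/2 = 32896.0.
So far: 242406.
Correction k=1: B_{2}/2! · (f^{(1)}(16) − f^{(1)}(4)) = 1/12 · (16384.0 − 256.000) = 1344.00.
After k=1: 243750.
Correction k=2: B_{4}/4! · (f^{(3)}(16) − f^{(3)}(4)) = −1/720 · (384.000 − 96.0000) = -0.400000.

S_2 ≈ 243750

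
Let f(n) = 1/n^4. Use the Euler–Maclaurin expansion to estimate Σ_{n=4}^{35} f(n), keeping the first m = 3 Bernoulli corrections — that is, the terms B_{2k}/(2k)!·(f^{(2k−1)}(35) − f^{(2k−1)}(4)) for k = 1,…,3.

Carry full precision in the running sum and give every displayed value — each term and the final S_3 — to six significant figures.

Integral: ∫_4^35 1/x^4 dx = 0.00520056.
Boundary: ½(f(4) + f(35)) = ½(0.00390625 + 6.66389e-07) = 0.00195346.
Running total after boundary: 0.00715402.
Order-1 term: 1/12 · (-7.61587e-08 − (-0.00390625)) = 0.000325514.
After k=1: 0.00747953.
Order-2 term: −1/720 · (-1.86511e-09 − (-0.00732422)) = -1.01725e-05.
After k=2: 0.00746936.
Order-3 term: 1/30240 · (-8.52623e-11 − (-0.0256348)) = 8.47711e-07.

S_3 ≈ 0.00747021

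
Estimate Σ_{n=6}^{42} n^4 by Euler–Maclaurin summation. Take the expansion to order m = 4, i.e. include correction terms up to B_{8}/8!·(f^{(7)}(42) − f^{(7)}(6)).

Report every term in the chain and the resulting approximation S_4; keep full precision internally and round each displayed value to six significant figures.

S_4 ≈ 2.77178e+07

Integral: ∫_6^42 x^4 dx = 2.61367e+07.
½[f(6) + f(42)] = ½[1296.00 + 3.11170e+06] = 1.55650e+06.
Integral + boundary = 2.76932e+07.
k=1: B_{2}/(2)! × [f^{(1)}(42) − f^{(1)}(6)] = 1/12 × (296352 − 864.000) = 24624.0.
Running total after k=1: 2.77178e+07.
k=2: B_{4}/(4)! × [f^{(3)}(42) − f^{(3)}(6)] = −1/720 × (1008.00 − 144.000) = -1.20000.
Running total after k=2: 2.77178e+07.
k=3: B_{6}/(6)! × [f^{(5)}(42) − f^{(5)}(6)] = 1/30240 × (0.00000 − 0.00000) = 0.00000.
Running total after k=3: 2.77178e+07.
k=4: B_{8}/(8)! × [f^{(7)}(42) − f^{(7)}(6)] = −1/1209600 × (0.00000 − 0.00000) = 0.00000.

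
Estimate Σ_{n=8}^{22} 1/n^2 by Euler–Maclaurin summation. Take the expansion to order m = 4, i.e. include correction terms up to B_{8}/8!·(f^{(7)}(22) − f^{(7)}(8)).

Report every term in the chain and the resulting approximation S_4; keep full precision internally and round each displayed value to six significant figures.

S_4 ≈ 0.0886999

Integral: ∫_8^22 1/x^2 dx = 0.0795455.
Endpoint term: (f(8) + f(22))/2 = (0.0156250 + 0.00206612)/2 = 0.00884556.
Integral + boundary = 0.0883910.
Order-1 term: 1/12 · (-0.000187829 − (-0.00390625)) = 0.000309868.
Running total after k=1: 0.0887009.
Order-2 term: −1/720 · (-4.65691e-06 − (-0.000732422)) = -1.01078e-06.
Running total after k=2: 0.0886999.
Order-3 term: 1/30240 · (-2.88651e-07 − (-0.000343323)) = 1.13437e-08.
Running total after k=3: 0.0886999.
Order-4 term: −1/1209600 · (-3.33977e-08 − (-0.000300407)) = -2.48325e-10.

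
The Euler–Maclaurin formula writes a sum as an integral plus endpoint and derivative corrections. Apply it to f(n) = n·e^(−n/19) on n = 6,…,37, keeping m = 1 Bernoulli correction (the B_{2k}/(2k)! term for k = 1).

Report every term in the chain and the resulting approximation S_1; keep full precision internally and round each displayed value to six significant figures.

S_1 ≈ 199.371

∫_6^37 x·e^(−x/19) dx evaluates to 194.598.
Boundary: ½(f(6) + f(37)) = ½(4.37528 + 5.27801) = 4.82664.
Running total after boundary: 199.424.
Correction k=1: B_{2}/2! · (f^{(1)}(37) − f^{(1)}(6)) = 1/12 · (-0.135141 − 0.498935) = -0.0528397.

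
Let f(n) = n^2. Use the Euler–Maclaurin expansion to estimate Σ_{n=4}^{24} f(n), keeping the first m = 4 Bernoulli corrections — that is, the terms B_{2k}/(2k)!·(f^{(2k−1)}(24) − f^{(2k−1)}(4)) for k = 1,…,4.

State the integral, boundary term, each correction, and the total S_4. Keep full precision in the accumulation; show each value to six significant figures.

The integral term ∫_4^24 x^2 dx = 4586.67.
Boundary: ½(f(4) + f(24)) = ½(16.0000 + 576.000) = 296.000.
So far: 4882.67.
Correction k=1: B_{2}/2! · (f^{(1)}(24) − f^{(1)}(4)) = 1/12 · (48.0000 − 8.00000) = 3.33333.
Partial sum through k=1: 4886.00.
Correction k=2: B_{4}/4! · (f^{(3)}(24) − f^{(3)}(4)) = −1/720 · (0.00000 − 0.00000) = 0.00000.
Partial sum through k=2: 4886.00.
Correction k=3: B_{6}/6! · (f^{(5)}(24) − f^{(5)}(4)) = 1/30240 · (0.00000 − 0.00000) = 0.00000.
Partial sum through k=3: 4886.00.
Correction k=4: B_{8}/8! · (f^{(7)}(24) − f^{(7)}(4)) = −1/1209600 · (0.00000 − 0.00000) = 0.00000.

S_4 ≈ 4886.00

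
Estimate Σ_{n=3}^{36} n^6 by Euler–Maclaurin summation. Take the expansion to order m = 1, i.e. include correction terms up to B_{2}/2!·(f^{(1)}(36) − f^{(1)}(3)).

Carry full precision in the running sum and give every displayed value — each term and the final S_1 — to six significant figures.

S_1 ≈ 1.23135e+10

Integral: ∫_3^36 x^6 dx = 1.11949e+10.
Boundary: ½(f(3) + f(36)) = ½(729.000 + 2.17678e+09) = 1.08839e+09.
Running total after boundary: 1.22833e+10.
Order-1 term: 1/12 · (3.62797e+08 − 1458.00) = 3.02330e+07.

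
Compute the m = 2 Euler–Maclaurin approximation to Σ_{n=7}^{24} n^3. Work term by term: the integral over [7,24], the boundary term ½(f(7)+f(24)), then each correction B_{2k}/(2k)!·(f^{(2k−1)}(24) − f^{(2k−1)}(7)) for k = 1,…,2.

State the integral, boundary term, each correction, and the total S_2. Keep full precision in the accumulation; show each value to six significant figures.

S_2 ≈ 89559.0

Integral: ∫_7^24 x^3 dx = 82343.8.
Boundary: ½(f(7) + f(24)) = ½(343.000 + 13824.0) = 7083.50.
Running total after boundary: 89427.2.
Order-1 term: 1/12 · (1728.00 − 147.000) = 131.750.
Running total after k=1: 89559.0.
Order-2 term: −1/720 · (6.00000 − 6.00000) = 0.00000.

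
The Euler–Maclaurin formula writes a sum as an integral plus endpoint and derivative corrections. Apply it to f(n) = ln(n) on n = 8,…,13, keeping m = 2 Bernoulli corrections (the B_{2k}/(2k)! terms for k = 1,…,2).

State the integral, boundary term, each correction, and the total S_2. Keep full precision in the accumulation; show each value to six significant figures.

S_2 ≈ 14.0270

∫_8^13 ln(x) dx evaluates to 11.7088.
Boundary: ½(f(8) + f(13)) = ½(2.07944 + 2.56495) = 2.32220.
So far: 14.0310.
Order-1 term: 1/12 · (0.0769231 − 0.125000) = -0.00400641.
Running total after k=1: 14.0270.
Order-2 term: −1/720 · (0.000910332 − 0.00390625) = 4.16100e-06.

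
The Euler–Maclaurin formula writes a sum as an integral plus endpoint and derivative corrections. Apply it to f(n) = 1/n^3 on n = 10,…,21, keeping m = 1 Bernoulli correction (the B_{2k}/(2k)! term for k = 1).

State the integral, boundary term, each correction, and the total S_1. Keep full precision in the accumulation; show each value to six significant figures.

S_1 ≈ 0.00444392

Integral: ∫_10^21 1/x^3 dx = 0.00386621.
Endpoint term: (f(10) + f(21))/2 = (0.00100000 + 0.000107980)/2 = 0.000553990.
So far: 0.00442020.
Correction k=1: B_{2}/2! · (f^{(1)}(21) − f^{(1)}(10)) = 1/12 · (-1.54257e-05 − (-0.000300000)) = 2.37145e-05.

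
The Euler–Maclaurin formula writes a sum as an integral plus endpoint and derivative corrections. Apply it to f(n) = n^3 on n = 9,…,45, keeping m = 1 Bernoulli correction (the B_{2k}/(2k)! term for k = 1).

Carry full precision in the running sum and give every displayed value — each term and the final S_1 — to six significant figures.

S_1 ≈ 1.06993e+06

Integral: ∫_9^45 x^3 dx = 1.02352e+06.
½[f(9) + f(45)] = ½[729.000 + 91125.0] = 45927.0.
Integral + boundary = 1.06944e+06.
k=1: B_{2}/(2)! × [f^{(1)}(45) − f^{(1)}(9)] = 1/12 × (6075.00 − 243.000) = 486.000.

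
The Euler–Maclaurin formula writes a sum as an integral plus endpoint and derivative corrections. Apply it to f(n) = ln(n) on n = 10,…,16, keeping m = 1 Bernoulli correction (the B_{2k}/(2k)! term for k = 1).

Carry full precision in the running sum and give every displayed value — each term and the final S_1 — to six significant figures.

Integral: ∫_10^16 ln(x) dx = 15.3356.
½[f(10) + f(16)] = ½[2.30259 + 2.77259] = 2.53759.
Integral + boundary = 17.8732.
Correction k=1: B_{2}/2! · (f^{(1)}(16) − f^{(1)}(10)) = 1/12 · (0.0625000 − 0.100000) = -0.00312500.

S_1 ≈ 17.8700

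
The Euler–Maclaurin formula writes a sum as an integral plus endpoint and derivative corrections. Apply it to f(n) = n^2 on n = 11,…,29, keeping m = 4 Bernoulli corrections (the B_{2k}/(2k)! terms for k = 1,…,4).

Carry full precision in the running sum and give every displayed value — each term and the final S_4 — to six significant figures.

S_4 ≈ 8170.00

Integral: ∫_11^29 x^2 dx = 7686.00.
Boundary: ½(f(11) + f(29)) = ½(121.000 + 841.000) = 481.000.
Integral + boundary = 8167.00.
k=1: B_{2}/(2)! × [f^{(1)}(29) − f^{(1)}(11)] = 1/12 × (58.0000 − 22.0000) = 3.00000.
After k=1: 8170.00.
k=2: B_{4}/(4)! × [f^{(3)}(29) − f^{(3)}(11)] = −1/720 × (0.00000 − 0.00000) = 0.00000.
After k=2: 8170.00.
k=3: B_{6}/(6)! × [f^{(5)}(29) − f^{(5)}(11)] = 1/30240 × (0.00000 − 0.00000) = 0.00000.
After k=3: 8170.00.
k=4: B_{8}/(8)! × [f^{(7)}(29) − f^{(7)}(11)] = −1/1209600 × (0.00000 − 0.00000) = 0.00000.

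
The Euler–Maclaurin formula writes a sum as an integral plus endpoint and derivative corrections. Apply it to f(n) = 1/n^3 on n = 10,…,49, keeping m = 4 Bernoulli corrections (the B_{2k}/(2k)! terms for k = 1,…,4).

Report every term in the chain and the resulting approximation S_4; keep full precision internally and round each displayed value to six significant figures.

S_4 ≈ 0.00532088

Integral: ∫_10^49 1/x^3 dx = 0.00479175.
½[f(10) + f(49)] = ½[0.00100000 + 8.49986e-06] = 0.000504250.
Running total after boundary: 0.00529600.
k=1: B_{2}/(2)! × [f^{(1)}(49) − f^{(1)}(10)] = 1/12 × (-5.20400e-07 − (-0.000300000)) = 2.49566e-05.
After k=1: 0.00532096.
k=2: B_{4}/(4)! × [f^{(3)}(49) − f^{(3)}(10)] = −1/720 × (-4.33486e-09 − (-6.00000e-05)) = -8.33273e-08.
After k=2: 0.00532088.
k=3: B_{6}/(6)! × [f^{(5)}(49) − f^{(5)}(10)] = 1/30240 × (-7.58284e-11 − (-2.52000e-05)) = 8.33331e-10.
After k=3: 0.00532088.
k=4: B_{8}/(8)! × [f^{(7)}(49) − f^{(7)}(10)] = −1/1209600 × (-2.27390e-12 − (-1.81440e-05)) = -1.50000e-11.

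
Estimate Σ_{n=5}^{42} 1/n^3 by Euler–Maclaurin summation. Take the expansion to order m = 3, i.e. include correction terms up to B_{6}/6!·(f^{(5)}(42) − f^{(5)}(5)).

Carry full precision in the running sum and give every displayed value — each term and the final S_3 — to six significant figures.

S_3 ≈ 0.0241181

The integral term ∫_5^42 1/x^3 dx = 0.0197166.
Endpoint term: (f(5) + f(42))/2 = (0.00800000 + 1.34975e-05)/2 = 0.00400675.
So far: 0.0237233.
Order-1 term: 1/12 · (-9.64104e-07 − (-0.00480000)) = 0.000399920.
After k=1: 0.0241232.
Order-2 term: −1/720 · (-1.09309e-08 − (-0.00384000)) = -5.33332e-06.
After k=2: 0.0241179.
Order-3 term: 1/30240 · (-2.60259e-10 − (-0.00645120)) = 2.13333e-07.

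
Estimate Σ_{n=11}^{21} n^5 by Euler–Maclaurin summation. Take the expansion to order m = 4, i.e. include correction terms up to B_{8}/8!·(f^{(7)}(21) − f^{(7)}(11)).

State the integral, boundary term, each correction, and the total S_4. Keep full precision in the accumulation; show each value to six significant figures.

∫_11^21 x^5 dx evaluates to 1.39991e+07.
Boundary: ½(f(11) + f(21)) = ½(161051 + 4.08410e+06) = 2.12258e+06.
Integral + boundary = 1.61217e+07.
Order-1 term: 1/12 · (972405 − 73205.0) = 74933.3.
Running total after k=1: 1.61966e+07.
Order-2 term: −1/720 · (26460.0 − 7260.00) = -26.6667.
Running total after k=2: 1.61966e+07.
Order-3 term: 1/30240 · (120.000 − 120.000) = 0.00000.
Running total after k=3: 1.61966e+07.
Order-4 term: −1/1209600 · (0.00000 − 0.00000) = 0.00000.

S_4 ≈ 1.61966e+07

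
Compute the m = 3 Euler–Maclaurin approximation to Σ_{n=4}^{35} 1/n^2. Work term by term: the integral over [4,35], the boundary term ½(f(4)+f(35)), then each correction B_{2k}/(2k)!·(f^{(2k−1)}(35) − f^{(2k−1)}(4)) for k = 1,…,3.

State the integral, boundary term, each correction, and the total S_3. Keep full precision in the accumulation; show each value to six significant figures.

S_3 ≈ 0.255656

∫_4^35 1/x^2 dx evaluates to 0.221429.
Boundary: ½(f(4) + f(35)) = ½(0.0625000 + 0.000816327) = 0.0316582.
So far: 0.253087.
Correction k=1: B_{2}/2! · (f^{(1)}(35) − f^{(1)}(4)) = 1/12 · (-4.66472e-05 − (-0.0312500)) = 0.00260028.
Running total after k=1: 0.255687.
Correction k=2: B_{4}/4! · (f^{(3)}(35) − f^{(3)}(4)) = −1/720 · (-4.56952e-07 − (-0.0234375)) = -3.25514e-05.
Running total after k=2: 0.255654.
Correction k=3: B_{6}/6! · (f^{(5)}(35) − f^{(5)}(4)) = 1/30240 · (-1.11907e-08 − (-0.0439453)) = 1.45322e-06.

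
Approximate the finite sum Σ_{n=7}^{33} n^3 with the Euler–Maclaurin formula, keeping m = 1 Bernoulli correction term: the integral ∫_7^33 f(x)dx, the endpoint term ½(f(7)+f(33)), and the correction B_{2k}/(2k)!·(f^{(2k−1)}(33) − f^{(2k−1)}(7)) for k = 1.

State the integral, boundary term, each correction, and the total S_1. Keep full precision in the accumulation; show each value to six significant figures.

∫_7^33 x^3 dx evaluates to 295880.
½[f(7) + f(33)] = ½[343.000 + 35937.0] = 18140.0.
Running total after boundary: 314020.
Correction k=1: B_{2}/2! · (f^{(1)}(33) − f^{(1)}(7)) = 1/12 · (3267.00 − 147.000) = 260.000.

S_1 ≈ 314280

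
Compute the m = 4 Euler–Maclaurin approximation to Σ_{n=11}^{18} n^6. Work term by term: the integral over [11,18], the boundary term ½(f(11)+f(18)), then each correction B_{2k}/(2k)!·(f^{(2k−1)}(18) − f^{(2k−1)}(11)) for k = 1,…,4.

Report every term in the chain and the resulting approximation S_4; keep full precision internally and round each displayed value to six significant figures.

Integral: ∫_11^18 x^6 dx = 8.46761e+07.
Endpoint term: (f(11) + f(18))/2 = (1.77156e+06 + 3.40122e+07)/2 = 1.78919e+07.
So far: 1.02568e+08.
Correction k=1: B_{2}/2! · (f^{(1)}(18) − f^{(1)}(11)) = 1/12 · (1.13374e+07 − 966306) = 864258.
After k=1: 1.03432e+08.
Correction k=2: B_{4}/4! · (f^{(3)}(18) − f^{(3)}(11)) = −1/720 · (699840 − 159720) = -750.167.
After k=2: 1.03432e+08.
Correction k=3: B_{6}/6! · (f^{(5)}(18) − f^{(5)}(11)) = 1/30240 · (12960.0 − 7920.00) = 0.166667.
After k=3: 1.03432e+08.
Correction k=4: B_{8}/8! · (f^{(7)}(18) − f^{(7)}(11)) = −1/1209600 · (0.00000 − 0.00000) = 0.00000.

S_4 ≈ 1.03432e+08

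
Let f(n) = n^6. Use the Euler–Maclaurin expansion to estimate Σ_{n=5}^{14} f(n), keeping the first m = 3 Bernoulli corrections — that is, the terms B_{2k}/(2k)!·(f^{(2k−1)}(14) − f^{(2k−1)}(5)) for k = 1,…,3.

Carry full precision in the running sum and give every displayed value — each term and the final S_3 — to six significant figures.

∫_5^14 x^6 dx evaluates to 1.50479e+07.
Boundary: ½(f(5) + f(14)) = ½(15625.0 + 7.52954e+06) = 3.77258e+06.
So far: 1.88205e+07.
Order-1 term: 1/12 · (3.22694e+06 − 18750.0) = 267350.
Running total after k=1: 1.90878e+07.
Order-2 term: −1/720 · (329280 − 15000.0) = -436.500.
Running total after k=2: 1.90874e+07.
Order-3 term: 1/30240 · (10080.0 − 3600.00) = 0.214286.

S_3 ≈ 1.90874e+07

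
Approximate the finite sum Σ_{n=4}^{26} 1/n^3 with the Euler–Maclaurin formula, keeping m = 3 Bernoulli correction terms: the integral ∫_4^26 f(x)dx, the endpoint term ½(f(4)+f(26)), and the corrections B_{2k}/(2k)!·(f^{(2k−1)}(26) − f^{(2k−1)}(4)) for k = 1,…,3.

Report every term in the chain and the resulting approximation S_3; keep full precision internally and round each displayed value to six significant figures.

S_3 ≈ 0.0393082

The integral term ∫_4^26 1/x^3 dx = 0.0305104.
Endpoint term: (f(4) + f(26))/2 = (0.0156250 + 5.68958e-05)/2 = 0.00784095.
So far: 0.0383513.
Correction k=1: B_{2}/2! · (f^{(1)}(26) − f^{(1)}(4)) = 1/12 · (-6.56490e-06 − (-0.0117188)) = 0.000976015.
Running total after k=1: 0.0393273.
Correction k=2: B_{4}/4! · (f^{(3)}(26) − f^{(3)}(4)) = −1/720 · (-1.94228e-07 − (-0.0146484)) = -2.03448e-05.
Running total after k=2: 0.0393070.
Correction k=3: B_{6}/6! · (f^{(5)}(26) − f^{(5)}(4)) = 1/30240 · (-1.20674e-08 − (-0.0384521)) = 1.27157e-06.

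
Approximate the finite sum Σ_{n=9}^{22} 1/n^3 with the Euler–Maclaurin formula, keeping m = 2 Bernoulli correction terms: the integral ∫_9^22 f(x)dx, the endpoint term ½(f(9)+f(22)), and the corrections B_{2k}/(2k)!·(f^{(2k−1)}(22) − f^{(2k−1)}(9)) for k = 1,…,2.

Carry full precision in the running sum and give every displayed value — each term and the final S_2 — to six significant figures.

∫_9^22 1/x^3 dx evaluates to 0.00513978.
½[f(9) + f(22)] = ½[0.00137174 + 9.39144e-05] = 0.000732828.
Integral + boundary = 0.00587261.
k=1: B_{2}/(2)! × [f^{(1)}(22) − f^{(1)}(9)] = 1/12 × (-1.28065e-05 − (-0.000457247)) = 3.70367e-05.
Running total after k=1: 0.00590965.
k=2: B_{4}/(4)! × [f^{(3)}(22) − f^{(3)}(9)] = −1/720 × (-5.29194e-07 − (-0.000112901)) = -1.56071e-07.

S_2 ≈ 0.00590949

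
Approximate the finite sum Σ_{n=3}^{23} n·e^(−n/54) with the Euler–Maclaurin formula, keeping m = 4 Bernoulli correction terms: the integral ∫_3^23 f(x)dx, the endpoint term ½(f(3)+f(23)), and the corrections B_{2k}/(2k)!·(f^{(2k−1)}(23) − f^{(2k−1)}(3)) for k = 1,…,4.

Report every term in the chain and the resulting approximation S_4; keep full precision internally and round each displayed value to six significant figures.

S_4 ≈ 204.691

The integral term ∫_3^23 x·e^(−x/54) dx = 195.804.
½[f(3) + f(23)] = ½[2.83788 + 15.0228] = 8.93033.
So far: 204.735.
k=1: B_{2}/(2)! × [f^{(1)}(23) − f^{(1)}(3)] = 1/12 × (0.374965 − 0.893406) = -0.0432034.
Partial sum through k=1: 204.691.
k=2: B_{4}/(4)! × [f^{(3)}(23) − f^{(3)}(3)] = −1/720 × (0.000576576 − 0.000955187) = 5.25849e-07.
Partial sum through k=2: 204.691.
k=3: B_{6}/(6)! × [f^{(5)}(23) − f^{(5)}(3)] = 1/30240 × (3.51359e-07 − 5.50066e-07) = -6.57101e-12.
Partial sum through k=3: 204.691.
k=4: B_{8}/(8)! × [f^{(7)}(23) − f^{(7)}(3)] = −1/1209600 × (1.73179e-10 − 2.64940e-10) = 7.58607e-17.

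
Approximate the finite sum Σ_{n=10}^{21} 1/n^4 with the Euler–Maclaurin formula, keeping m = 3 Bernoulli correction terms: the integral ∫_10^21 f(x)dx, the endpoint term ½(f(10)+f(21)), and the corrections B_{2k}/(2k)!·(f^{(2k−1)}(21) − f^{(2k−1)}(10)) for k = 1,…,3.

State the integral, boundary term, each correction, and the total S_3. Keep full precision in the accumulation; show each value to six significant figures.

∫_10^21 1/x^4 dx evaluates to 0.000297340.
Boundary: ½(f(10) + f(21)) = ½(0.000100000 + 5.14189e-06) = 5.25709e-05.
Integral + boundary = 0.000349911.
k=1: B_{2}/(2)! × [f^{(1)}(21) − f^{(1)}(10)] = 1/12 × (-9.79408e-07 − (-4.00000e-05)) = 3.25172e-06.
After k=1: 0.000353163.
k=2: B_{4}/(4)! × [f^{(3)}(21) − f^{(3)}(10)] = −1/720 × (-6.66264e-08 − (-1.20000e-05)) = -1.65741e-08.
After k=2: 0.000353146.
k=3: B_{6}/(6)! × [f^{(5)}(21) − f^{(5)}(10)] = 1/30240 × (-8.46049e-09 − (-6.72000e-06)) = 2.21942e-10.

S_3 ≈ 0.000353146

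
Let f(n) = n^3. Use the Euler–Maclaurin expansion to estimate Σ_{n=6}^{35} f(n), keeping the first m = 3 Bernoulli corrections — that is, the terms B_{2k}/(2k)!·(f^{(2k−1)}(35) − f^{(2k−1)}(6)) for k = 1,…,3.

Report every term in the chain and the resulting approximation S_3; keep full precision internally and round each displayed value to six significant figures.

S_3 ≈ 396675

Integral: ∫_6^35 x^3 dx = 374832.
Endpoint term: (f(6) + f(35))/2 = (216.000 + 42875.0)/2 = 21545.5.
So far: 396378.
Order-1 term: 1/12 · (3675.00 − 108.000) = 297.250.
Running total after k=1: 396675.
Order-2 term: −1/720 · (6.00000 − 6.00000) = 0.00000.
Running total after k=2: 396675.
Order-3 term: 1/30240 · (0.00000 − 0.00000) = 0.00000.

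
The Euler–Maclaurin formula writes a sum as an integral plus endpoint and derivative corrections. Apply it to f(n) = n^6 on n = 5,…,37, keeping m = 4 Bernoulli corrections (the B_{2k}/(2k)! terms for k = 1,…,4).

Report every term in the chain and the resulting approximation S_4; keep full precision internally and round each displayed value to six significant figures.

S_4 ≈ 1.48792e+10

∫_5^37 x^6 dx evaluates to 1.35617e+10.
Boundary: ½(f(5) + f(37)) = ½(15625.0 + 2.56573e+09) = 1.28287e+09.
Running total after boundary: 1.48446e+10.
Order-1 term: 1/12 · (4.16064e+08 − 18750.0) = 3.46704e+07.
After k=1: 1.48792e+10.
Order-2 term: −1/720 · (6.07836e+06 − 15000.0) = -8421.33.
After k=2: 1.48792e+10.
Order-3 term: 1/30240 · (26640.0 − 3600.00) = 0.761905.
After k=3: 1.48792e+10.
Order-4 term: −1/1209600 · (0.00000 − 0.00000) = 0.00000.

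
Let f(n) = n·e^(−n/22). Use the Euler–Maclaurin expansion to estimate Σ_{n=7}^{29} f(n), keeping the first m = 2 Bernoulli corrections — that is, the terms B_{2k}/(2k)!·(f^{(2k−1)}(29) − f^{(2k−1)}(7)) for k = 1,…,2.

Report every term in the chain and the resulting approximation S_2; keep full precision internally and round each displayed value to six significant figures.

S_2 ≈ 170.233

Integral: ∫_7^29 x·e^(−x/22) dx = 163.855.
Boundary: ½(f(7) + f(29)) = ½(5.09229 + 7.76102) = 6.42666.
Running total after boundary: 170.282.
Correction k=1: B_{2}/2! · (f^{(1)}(29) − f^{(1)}(7)) = 1/12 · (-0.0851523 − 0.496003) = -0.0484296.
After k=1: 170.233.
Correction k=2: B_{4}/4! · (f^{(3)}(29) − f^{(3)}(7)) = −1/720 · (0.000929939 − 0.00403088) = 4.30686e-06.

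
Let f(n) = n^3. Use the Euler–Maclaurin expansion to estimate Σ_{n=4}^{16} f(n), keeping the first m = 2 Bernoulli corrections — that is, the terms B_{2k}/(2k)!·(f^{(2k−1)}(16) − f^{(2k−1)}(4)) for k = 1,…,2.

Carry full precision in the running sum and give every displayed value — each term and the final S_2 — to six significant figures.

∫_4^16 x^3 dx evaluates to 16320.0.
½[f(4) + f(16)] = ½[64.0000 + 4096.00] = 2080.00.
Integral + boundary = 18400.0.
Order-1 term: 1/12 · (768.000 − 48.0000) = 60.0000.
Partial sum through k=1: 18460.0.
Order-2 term: −1/720 · (6.00000 − 6.00000) = 0.00000.

S_2 ≈ 18460.0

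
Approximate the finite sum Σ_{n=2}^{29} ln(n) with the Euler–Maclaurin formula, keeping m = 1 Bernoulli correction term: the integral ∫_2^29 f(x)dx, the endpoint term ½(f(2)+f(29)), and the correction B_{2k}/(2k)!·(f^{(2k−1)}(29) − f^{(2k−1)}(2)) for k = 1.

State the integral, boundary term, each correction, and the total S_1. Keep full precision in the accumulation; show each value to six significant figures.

S_1 ≈ 71.2567

The integral term ∫_2^29 ln(x) dx = 69.2653.
½[f(2) + f(29)] = ½[0.693147 + 3.36730] = 2.03022.
Integral + boundary = 71.2955.
Correction k=1: B_{2}/2! · (f^{(1)}(29) − f^{(1)}(2)) = 1/12 · (0.0344828 − 0.500000) = -0.0387931.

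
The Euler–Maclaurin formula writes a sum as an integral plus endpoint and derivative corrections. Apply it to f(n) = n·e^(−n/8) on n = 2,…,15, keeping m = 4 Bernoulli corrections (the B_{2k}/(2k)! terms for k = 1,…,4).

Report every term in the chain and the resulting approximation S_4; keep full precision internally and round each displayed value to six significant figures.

Integral: ∫_2^15 x·e^(−x/8) dx = 34.0867.
Boundary: ½(f(2) + f(15)) = ½(1.55760 + 2.30032) = 1.92896.
So far: 36.0157.
k=1: B_{2}/(2)! × [f^{(1)}(15) − f^{(1)}(2)] = 1/12 × (-0.134186 − 0.584101) = -0.0598572.
Running total after k=1: 35.9559.
k=2: B_{4}/(4)! × [f^{(3)}(15) − f^{(3)}(2)] = −1/720 × (0.00269569 − 0.0334641) = 4.27339e-05.
Running total after k=2: 35.9559.
k=3: B_{6}/(6)! × [f^{(5)}(15) − f^{(5)}(2)] = 1/30240 × (0.000117001 − 0.000903150) = -2.59970e-08.
Running total after k=3: 35.9559.
k=4: B_{8}/(8)! × [f^{(7)}(15) − f^{(7)}(2)] = −1/1209600 × (2.99814e-06 − 2.00535e-05) = 1.41000e-11.

S_4 ≈ 35.9559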